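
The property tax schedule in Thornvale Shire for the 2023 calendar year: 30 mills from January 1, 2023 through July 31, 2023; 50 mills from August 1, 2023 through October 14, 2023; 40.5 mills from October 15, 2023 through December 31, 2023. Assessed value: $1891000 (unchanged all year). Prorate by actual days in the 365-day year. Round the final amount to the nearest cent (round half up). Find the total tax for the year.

$68744.33

January 1 – July 31, 2023: 212 days at 30 mills → $1891000 × 3% × 212/365 = $32950.0274
August 1 – October 14, 2023: 75 days at 50 mills → $1891000 × 5% × 75/365 = $19428.0822
October 15 – December 31, 2023: 78 days at 40.5 mills → $1891000 × 4.05% × 78/365 = $16366.2164
Total = $68744.3260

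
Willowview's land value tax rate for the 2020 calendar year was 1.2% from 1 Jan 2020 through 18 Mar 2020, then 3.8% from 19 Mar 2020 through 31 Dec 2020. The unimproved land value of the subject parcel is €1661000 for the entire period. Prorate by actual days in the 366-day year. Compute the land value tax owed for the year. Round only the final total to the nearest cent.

1 Jan – 18 Mar 2020: 78 days at 1.2% → €1661000 × 1.2% × 78/366 = €4247.8033
19 Mar – 31 Dec 2020: 288 days at 3.8% → €1661000 × 3.8% × 288/366 = €49666.6230
Total = €53914.4262

€53914.43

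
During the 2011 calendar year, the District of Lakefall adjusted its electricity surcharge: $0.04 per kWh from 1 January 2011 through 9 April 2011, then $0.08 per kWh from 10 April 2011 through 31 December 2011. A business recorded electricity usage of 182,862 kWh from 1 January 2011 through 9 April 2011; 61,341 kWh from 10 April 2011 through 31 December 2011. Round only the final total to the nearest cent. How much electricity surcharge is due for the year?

1 January – 9 April 2011: 182,862 kWh at $0.04/kWh → $7,314.48
10 April – 31 December 2011: 61,341 kWh at $0.08/kWh → $4,907.28

$12,221.76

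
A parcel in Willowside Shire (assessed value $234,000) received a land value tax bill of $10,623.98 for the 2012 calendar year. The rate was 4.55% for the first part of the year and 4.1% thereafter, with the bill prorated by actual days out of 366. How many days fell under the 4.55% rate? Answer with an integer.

358 days

Let d = days at the first rate; then 366 − d days at the second rate.
$234,000 × [4.55%·d + 4.1%·(366−d)] / 366 = $10,623.98
Solving gives d = 358, so the new rate took effect on 24 Dec 2012.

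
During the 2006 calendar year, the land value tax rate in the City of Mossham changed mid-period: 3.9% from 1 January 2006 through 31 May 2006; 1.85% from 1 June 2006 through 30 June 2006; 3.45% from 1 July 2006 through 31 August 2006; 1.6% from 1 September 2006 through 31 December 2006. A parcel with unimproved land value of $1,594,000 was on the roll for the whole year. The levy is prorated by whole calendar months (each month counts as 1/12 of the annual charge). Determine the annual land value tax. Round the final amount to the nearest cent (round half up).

1 January – 31 May 2006: 5 months at 3.9% → $1,594,000 × 3.9% × 5/12 = $25,902.5000
1 June – 30 June 2006: 1 month at 1.85% → $1,594,000 × 1.85% × 1/12 = $2,457.4167
1 July – 31 August 2006: 2 months at 3.45% → $1,594,000 × 3.45% × 2/12 = $9,165.5000
1 September – 31 December 2006: 4 months at 1.6% → $1,594,000 × 1.6% × 4/12 = $8,501.3333
Total = $46,026.7500

$46,026.75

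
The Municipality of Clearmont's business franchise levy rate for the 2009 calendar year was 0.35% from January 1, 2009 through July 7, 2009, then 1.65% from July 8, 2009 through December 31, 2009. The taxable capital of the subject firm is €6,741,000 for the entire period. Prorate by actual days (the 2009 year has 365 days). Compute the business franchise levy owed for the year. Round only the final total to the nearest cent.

January 1 – July 7, 2009: 188 days at 0.35% → €6,741,000 × 0.35% × 188/365 = €12,152.2685
July 8 – December 31, 2009: 177 days at 1.65% → €6,741,000 × 1.65% × 177/365 = €53,937.2342
Total = €66,089.5027

€66,089.50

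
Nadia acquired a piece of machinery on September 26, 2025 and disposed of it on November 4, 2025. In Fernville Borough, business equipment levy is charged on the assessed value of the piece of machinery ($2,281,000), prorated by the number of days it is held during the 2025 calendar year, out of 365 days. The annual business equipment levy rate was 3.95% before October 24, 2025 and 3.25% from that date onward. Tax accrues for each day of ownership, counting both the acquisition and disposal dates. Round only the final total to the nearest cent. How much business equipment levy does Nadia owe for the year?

$9,348.98

September 26 – October 23, 2025: 28 days at 3.95% → $2,281,000 × 3.95% × 28/365 = $6,911.7425
October 24 – November 4, 2025: 12 days at 3.25% → $2,281,000 × 3.25% × 12/365 = $2,437.2329
Total = $9,348.9753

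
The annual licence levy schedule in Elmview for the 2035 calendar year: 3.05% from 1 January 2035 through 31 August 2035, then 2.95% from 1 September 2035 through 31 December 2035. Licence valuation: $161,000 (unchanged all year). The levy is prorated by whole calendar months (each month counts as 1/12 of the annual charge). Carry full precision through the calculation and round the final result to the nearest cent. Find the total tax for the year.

$4,856.83

1 January – 31 August 2035: 8 months at 3.05% → $161,000 × 3.05% × 8/12 = $3,273.6667
1 September – 31 December 2035: 4 months at 2.95% → $161,000 × 2.95% × 4/12 = $1,583.1667
Total = $4,856.8333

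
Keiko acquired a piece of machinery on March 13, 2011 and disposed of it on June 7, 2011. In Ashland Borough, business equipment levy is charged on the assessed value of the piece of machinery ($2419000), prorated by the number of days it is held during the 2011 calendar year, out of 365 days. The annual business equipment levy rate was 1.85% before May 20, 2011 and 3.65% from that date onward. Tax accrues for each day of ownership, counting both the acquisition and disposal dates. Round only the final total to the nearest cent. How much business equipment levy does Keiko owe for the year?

March 13 – May 19, 2011: 68 days at 1.85% → $2419000 × 1.85% × 68/365 = $8337.2658
May 20 – June 7, 2011: 19 days at 3.65% → $2419000 × 3.65% × 19/365 = $4596.1000
Total = $12933.3658

$12933.37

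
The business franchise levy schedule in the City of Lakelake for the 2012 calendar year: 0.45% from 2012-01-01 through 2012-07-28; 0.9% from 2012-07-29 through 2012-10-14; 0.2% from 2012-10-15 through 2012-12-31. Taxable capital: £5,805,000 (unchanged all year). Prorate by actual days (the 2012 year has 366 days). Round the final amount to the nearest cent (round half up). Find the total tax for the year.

£28,596.76

2012-01-01 to 2012-07-28: 210 days at 0.45% → £5,805,000 × 0.45% × 210/366 = £14,988.3197
2012-07-29 to 2012-10-14: 78 days at 0.9% → £5,805,000 × 0.9% × 78/366 = £11,134.1803
2012-10-15 to 2012-12-31: 78 days at 0.2% → £5,805,000 × 0.2% × 78/366 = £2,474.2623
Total = £28,596.7623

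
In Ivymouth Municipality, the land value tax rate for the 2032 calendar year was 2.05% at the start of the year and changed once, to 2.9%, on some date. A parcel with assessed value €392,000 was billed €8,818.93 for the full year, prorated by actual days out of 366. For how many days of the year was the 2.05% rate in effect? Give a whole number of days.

280 days

Let d = days at the first rate; then 366 − d days at the second rate.
€392,000 × [2.05%·d + 2.9%·(366−d)] / 366 = €8,818.93
Solving gives d = 280, so the new rate took effect on October 7, 2032.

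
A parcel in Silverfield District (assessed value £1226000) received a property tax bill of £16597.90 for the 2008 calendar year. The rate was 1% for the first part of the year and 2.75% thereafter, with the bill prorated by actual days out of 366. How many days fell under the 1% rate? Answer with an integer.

Let d = days at the first rate; then 366 − d days at the second rate.
£1226000 × [1%·d + 2.75%·(366−d)] / 366 = £16597.90
Solving gives d = 292, so the new rate took effect on October 19, 2008.

292 days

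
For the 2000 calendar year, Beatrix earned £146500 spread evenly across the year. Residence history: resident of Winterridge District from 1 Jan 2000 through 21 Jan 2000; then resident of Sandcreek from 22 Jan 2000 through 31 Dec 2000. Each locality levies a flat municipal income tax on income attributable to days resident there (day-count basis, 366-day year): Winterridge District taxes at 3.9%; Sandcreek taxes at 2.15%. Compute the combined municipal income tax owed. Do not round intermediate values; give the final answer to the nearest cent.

£3296.85

Winterridge District, 1 Jan – 21 Jan 2000: 21 days → £146500 × 3.9% × 21/366 = £327.8238
Sandcreek, 22 Jan – 31 Dec 2000: 345 days → £146500 × 2.15% × 345/366 = £2969.0266
Total = £3296.8504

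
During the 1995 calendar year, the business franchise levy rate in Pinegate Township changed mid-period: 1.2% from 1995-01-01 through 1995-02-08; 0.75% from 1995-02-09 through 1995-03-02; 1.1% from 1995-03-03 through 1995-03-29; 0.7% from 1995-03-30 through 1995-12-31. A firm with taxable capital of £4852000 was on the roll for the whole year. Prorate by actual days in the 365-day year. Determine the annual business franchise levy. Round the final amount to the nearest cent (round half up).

£38138.05

1995-01-01 to 1995-02-08: 39 days at 1.2% → £4852000 × 1.2% × 39/365 = £6221.1945
1995-02-09 to 1995-03-02: 22 days at 0.75% → £4852000 × 0.75% × 22/365 = £2193.3699
1995-03-03 to 1995-03-29: 27 days at 1.1% → £4852000 × 1.1% × 27/365 = £3948.0658
1995-03-30 to 1995-12-31: 277 days at 0.7% → £4852000 × 0.7% × 277/365 = £25775.4192
Total = £38138.0493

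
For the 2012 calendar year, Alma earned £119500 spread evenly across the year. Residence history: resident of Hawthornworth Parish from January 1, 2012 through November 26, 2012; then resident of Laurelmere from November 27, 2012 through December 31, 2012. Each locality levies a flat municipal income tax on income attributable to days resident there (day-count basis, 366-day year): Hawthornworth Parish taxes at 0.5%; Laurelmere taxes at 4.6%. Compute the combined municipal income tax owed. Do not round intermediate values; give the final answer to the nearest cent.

£1066.03

Hawthornworth Parish, January 1 – November 26, 2012: 331 days → £119500 × 0.5% × 331/366 = £540.3620
Laurelmere, November 27 – December 31, 2012: 35 days → £119500 × 4.6% × 35/366 = £525.6694
Total = £1066.0314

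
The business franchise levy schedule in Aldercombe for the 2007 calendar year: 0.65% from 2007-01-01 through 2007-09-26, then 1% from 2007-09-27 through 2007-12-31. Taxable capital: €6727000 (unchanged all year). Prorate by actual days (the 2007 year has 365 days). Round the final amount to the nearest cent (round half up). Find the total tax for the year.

2007-01-01 to 2007-09-26: 269 days at 0.65% → €6727000 × 0.65% × 269/365 = €32225.0945
2007-09-27 to 2007-12-31: 96 days at 1% → €6727000 × 1% × 96/365 = €17692.9315
Total = €49918.0260

€49918.03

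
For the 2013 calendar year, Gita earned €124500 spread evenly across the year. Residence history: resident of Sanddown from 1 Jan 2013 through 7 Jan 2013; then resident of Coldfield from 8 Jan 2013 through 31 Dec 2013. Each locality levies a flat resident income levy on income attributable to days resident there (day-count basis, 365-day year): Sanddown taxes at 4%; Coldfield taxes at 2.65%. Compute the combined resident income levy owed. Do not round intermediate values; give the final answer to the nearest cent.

€3331.48

Sanddown, 1 Jan – 7 Jan 2013: 7 days → €124500 × 4% × 7/365 = €95.5068
Coldfield, 8 Jan – 31 Dec 2013: 358 days → €124500 × 2.65% × 358/365 = €3235.9767
Total = €3331.4836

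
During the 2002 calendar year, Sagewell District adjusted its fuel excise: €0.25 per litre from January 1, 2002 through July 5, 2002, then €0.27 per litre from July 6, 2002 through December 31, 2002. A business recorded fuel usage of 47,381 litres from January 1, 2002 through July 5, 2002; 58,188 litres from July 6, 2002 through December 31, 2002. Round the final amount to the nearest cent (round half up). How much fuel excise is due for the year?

€27556.01

January 1 – July 5, 2002: 47,381 litres at €0.25/litre → €11845.25
July 6 – December 31, 2002: 58,188 litres at €0.27/litre → €15710.76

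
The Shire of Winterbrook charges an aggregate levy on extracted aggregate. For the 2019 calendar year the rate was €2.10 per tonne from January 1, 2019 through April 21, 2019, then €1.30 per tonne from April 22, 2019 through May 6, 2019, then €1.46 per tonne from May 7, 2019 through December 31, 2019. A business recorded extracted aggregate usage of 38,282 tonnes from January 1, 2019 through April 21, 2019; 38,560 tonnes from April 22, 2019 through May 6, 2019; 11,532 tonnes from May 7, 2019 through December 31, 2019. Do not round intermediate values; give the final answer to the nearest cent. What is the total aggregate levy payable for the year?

January 1 – April 21, 2019: 38,282 tonnes at €2.10/tonne → €80392.20
April 22 – May 6, 2019: 38,560 tonnes at €1.30/tonne → €50128.00
May 7 – December 31, 2019: 11,532 tonnes at €1.46/tonne → €16836.72

€147356.92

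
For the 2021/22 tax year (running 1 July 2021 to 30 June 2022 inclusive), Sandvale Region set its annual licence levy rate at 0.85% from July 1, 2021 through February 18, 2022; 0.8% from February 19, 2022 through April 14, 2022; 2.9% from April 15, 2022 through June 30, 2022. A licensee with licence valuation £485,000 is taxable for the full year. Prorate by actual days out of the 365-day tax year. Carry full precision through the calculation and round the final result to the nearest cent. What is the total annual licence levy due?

July 1, 2021 – February 18, 2022: 233 days at 0.85% → £485,000 × 0.85% × 233/365 = £2,631.6233
February 19 – April 14, 2022: 55 days at 0.8% → £485,000 × 0.8% × 55/365 = £584.6575
April 15 – June 30, 2022: 77 days at 2.9% → £485,000 × 2.9% × 77/365 = £2,967.1370
Total = £6,183.4178

£6,183.42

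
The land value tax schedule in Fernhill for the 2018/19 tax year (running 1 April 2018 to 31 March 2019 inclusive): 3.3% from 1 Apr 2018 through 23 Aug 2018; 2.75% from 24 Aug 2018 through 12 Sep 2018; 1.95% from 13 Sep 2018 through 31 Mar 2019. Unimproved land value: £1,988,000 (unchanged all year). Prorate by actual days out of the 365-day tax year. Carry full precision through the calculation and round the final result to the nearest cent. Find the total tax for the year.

1 Apr – 23 Aug 2018: 145 days at 3.3% → £1,988,000 × 3.3% × 145/365 = £26,061.8630
24 Aug – 12 Sep 2018: 20 days at 2.75% → £1,988,000 × 2.75% × 20/365 = £2,995.6164
13 Sep 2018 – 31 Mar 2019: 200 days at 1.95% → £1,988,000 × 1.95% × 200/365 = £21,241.6438
Total = £50,299.1233

£50,299.12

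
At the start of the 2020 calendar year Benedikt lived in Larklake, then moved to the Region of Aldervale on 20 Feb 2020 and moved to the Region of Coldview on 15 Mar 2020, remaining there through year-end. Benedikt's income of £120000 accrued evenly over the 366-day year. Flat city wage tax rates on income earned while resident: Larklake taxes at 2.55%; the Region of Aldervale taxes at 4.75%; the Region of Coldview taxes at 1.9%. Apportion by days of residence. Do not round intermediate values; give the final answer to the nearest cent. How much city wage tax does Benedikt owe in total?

Larklake, 1 Jan – 19 Feb 2020: 50 days → £120000 × 2.55% × 50/366 = £418.0328
The Region of Aldervale, 20 Feb – 14 Mar 2020: 24 days → £120000 × 4.75% × 24/366 = £373.7705
The Region of Coldview, 15 Mar – 31 Dec 2020: 292 days → £120000 × 1.9% × 292/366 = £1819.0164
Total = £2610.8197

£2610.82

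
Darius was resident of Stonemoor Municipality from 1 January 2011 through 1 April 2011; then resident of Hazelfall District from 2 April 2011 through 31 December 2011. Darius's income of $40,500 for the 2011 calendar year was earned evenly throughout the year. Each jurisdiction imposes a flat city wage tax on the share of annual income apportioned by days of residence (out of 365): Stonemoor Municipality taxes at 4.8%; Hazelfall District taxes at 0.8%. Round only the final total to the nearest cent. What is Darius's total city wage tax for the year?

Stonemoor Municipality, 1 January – 1 April 2011: 91 days → $40,500 × 4.8% × 91/365 = $484.6685
Hazelfall District, 2 April – 31 December 2011: 274 days → $40,500 × 0.8% × 274/365 = $243.2219
Total = $727.8904

$727.89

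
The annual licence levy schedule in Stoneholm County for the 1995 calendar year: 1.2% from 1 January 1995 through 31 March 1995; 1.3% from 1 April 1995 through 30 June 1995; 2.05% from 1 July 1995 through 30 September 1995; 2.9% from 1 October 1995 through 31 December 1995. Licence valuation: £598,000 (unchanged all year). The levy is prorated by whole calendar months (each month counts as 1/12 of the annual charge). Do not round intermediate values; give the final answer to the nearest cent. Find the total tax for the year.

1 January – 31 March 1995: 3 months at 1.2% → £598,000 × 1.2% × 3/12 = £1,794.0000
1 April – 30 June 1995: 3 months at 1.3% → £598,000 × 1.3% × 3/12 = £1,943.5000
1 July – 30 September 1995: 3 months at 2.05% → £598,000 × 2.05% × 3/12 = £3,064.7500
1 October – 31 December 1995: 3 months at 2.9% → £598,000 × 2.9% × 3/12 = £4,335.5000
Total = £11,137.7500

£11,137.75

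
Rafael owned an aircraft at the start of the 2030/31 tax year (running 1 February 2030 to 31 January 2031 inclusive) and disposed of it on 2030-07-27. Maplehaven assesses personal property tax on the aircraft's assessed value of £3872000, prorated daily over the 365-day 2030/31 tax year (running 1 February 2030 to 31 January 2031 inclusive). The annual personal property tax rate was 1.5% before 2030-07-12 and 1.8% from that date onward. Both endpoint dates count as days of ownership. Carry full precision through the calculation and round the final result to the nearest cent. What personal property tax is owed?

£28674.02

2030-02-01 to 2030-07-11: 161 days at 1.5% → £3872000 × 1.5% × 161/365 = £25618.8493
2030-07-12 to 2030-07-27: 16 days at 1.8% → £3872000 × 1.8% × 16/365 = £3055.1671
Total = £28674.0164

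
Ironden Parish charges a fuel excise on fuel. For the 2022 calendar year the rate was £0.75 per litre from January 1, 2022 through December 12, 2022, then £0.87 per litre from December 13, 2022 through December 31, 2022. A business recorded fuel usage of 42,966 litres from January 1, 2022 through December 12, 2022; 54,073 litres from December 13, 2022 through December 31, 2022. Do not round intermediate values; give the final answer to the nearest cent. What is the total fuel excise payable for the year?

£79268.01

January 1 – December 12, 2022: 42,966 litres at £0.75/litre → £32224.50
December 13 – December 31, 2022: 54,073 litres at £0.87/litre → £47043.51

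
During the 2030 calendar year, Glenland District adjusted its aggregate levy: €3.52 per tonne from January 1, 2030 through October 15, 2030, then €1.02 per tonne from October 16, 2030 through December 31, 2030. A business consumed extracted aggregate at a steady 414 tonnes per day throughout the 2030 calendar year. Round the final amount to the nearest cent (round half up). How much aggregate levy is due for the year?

€452,212.20

January 1 – October 15, 2030: 288 days × 414 tonnes/day = 119,232 tonnes at €3.52/tonne → €419,696.64
October 16 – December 31, 2030: 77 days × 414 tonnes/day = 31,878 tonnes at €1.02/tonne → €32,515.56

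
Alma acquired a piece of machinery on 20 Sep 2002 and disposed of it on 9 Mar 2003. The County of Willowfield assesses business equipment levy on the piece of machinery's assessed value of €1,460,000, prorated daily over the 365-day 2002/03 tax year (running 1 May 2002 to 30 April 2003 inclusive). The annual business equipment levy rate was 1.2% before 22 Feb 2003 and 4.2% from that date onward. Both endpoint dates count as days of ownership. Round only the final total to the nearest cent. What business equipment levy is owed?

20 Sep 2002 – 21 Feb 2003: 155 days at 1.2% → €1,460,000 × 1.2% × 155/365 = €7,440.0000
22 Feb – 9 Mar 2003: 16 days at 4.2% → €1,460,000 × 4.2% × 16/365 = €2,688.0000
Total = €10,128.0000

€10,128.00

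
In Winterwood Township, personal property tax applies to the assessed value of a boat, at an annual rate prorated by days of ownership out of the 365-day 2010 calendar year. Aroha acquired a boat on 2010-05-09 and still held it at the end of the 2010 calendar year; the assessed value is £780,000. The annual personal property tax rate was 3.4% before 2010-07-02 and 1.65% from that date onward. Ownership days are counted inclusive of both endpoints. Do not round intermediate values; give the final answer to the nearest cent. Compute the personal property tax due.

£10,376.14

2010-05-09 to 2010-07-01: 54 days at 3.4% → £780,000 × 3.4% × 54/365 = £3,923.5068
2010-07-02 to 2010-12-31: 183 days at 1.65% → £780,000 × 1.65% × 183/365 = £6,452.6301
Total = £10,376.1370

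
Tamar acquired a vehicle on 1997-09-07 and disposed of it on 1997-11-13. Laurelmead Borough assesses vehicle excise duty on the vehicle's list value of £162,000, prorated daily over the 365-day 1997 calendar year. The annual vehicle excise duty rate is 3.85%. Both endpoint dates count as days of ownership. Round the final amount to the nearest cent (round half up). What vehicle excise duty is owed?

£1,161.96

Days held (1997-09-07 to 1997-11-13): 68 out of 365
Tax = £162,000 × 3.85% × 68/365 = £1,161.9616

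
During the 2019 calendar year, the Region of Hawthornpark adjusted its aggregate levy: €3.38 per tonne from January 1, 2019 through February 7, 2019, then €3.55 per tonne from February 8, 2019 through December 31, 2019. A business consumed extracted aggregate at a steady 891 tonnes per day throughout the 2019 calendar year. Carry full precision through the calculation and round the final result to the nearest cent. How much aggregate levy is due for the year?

€1,148,757.39

January 1 – February 7, 2019: 38 days × 891 tonnes/day = 33,858 tonnes at €3.38/tonne → €114,440.04
February 8 – December 31, 2019: 327 days × 891 tonnes/day = 291,357 tonnes at €3.55/tonne → €1,034,317.35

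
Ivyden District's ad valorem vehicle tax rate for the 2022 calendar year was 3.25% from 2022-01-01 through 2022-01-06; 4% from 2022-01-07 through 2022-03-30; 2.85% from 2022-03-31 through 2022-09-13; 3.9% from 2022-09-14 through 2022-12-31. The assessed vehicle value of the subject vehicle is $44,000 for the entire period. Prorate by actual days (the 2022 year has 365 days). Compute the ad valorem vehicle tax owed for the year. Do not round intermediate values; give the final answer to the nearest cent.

2022-01-01 to 2022-01-06: 6 days at 3.25% → $44,000 × 3.25% × 6/365 = $23.5068
2022-01-07 to 2022-03-30: 83 days at 4% → $44,000 × 4% × 83/365 = $400.2192
2022-03-31 to 2022-09-13: 167 days at 2.85% → $44,000 × 2.85% × 167/365 = $573.7479
2022-09-14 to 2022-12-31: 109 days at 3.9% → $44,000 × 3.9% × 109/365 = $512.4493
Total = $1,509.9233

$1,509.92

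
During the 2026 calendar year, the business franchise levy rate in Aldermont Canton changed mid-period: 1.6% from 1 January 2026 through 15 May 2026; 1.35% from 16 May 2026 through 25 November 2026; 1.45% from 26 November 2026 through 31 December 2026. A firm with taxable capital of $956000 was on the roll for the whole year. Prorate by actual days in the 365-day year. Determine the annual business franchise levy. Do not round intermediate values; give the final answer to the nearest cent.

1 January – 15 May 2026: 135 days at 1.6% → $956000 × 1.6% × 135/365 = $5657.4247
16 May – 25 November 2026: 194 days at 1.35% → $956000 × 1.35% × 194/365 = $6859.6274
26 November – 31 December 2026: 36 days at 1.45% → $956000 × 1.45% × 36/365 = $1367.2110
Total = $13884.2630

$13884.26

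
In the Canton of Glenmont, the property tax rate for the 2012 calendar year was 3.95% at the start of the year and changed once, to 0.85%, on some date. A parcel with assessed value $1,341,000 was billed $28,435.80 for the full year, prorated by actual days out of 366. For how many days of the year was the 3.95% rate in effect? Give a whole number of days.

Let d = days at the first rate; then 366 − d days at the second rate.
$1,341,000 × [3.95%·d + 0.85%·(366−d)] / 366 = $28,435.80
Solving gives d = 150, so the new rate took effect on May 30, 2012.

150 days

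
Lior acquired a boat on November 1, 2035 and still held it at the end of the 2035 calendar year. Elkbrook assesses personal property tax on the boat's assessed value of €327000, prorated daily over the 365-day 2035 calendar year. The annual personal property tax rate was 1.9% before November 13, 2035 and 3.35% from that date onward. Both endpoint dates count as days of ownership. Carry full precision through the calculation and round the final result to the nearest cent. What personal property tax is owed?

€1674.87

November 1 – November 12, 2035: 12 days at 1.9% → €327000 × 1.9% × 12/365 = €204.2630
November 13 – December 31, 2035: 49 days at 3.35% → €327000 × 3.35% × 49/365 = €1470.6041
Total = €1674.8671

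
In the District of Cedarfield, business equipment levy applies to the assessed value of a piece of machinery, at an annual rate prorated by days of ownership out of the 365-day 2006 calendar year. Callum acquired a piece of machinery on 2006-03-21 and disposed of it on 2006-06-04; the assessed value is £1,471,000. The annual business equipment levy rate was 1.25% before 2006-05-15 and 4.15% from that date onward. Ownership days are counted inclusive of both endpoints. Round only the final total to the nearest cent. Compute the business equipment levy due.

£6,282.98

2006-03-21 to 2006-05-14: 55 days at 1.25% → £1,471,000 × 1.25% × 55/365 = £2,770.7192
2006-05-15 to 2006-06-04: 21 days at 4.15% → £1,471,000 × 4.15% × 21/365 = £3,512.2644
Total = £6,282.9836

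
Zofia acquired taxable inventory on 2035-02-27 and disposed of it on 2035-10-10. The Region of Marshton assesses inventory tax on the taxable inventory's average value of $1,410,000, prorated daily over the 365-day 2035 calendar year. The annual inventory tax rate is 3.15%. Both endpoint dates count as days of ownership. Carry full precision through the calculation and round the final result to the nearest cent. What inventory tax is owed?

Days held (2035-02-27 to 2035-10-10): 226 out of 365
Tax = $1,410,000 × 3.15% × 226/365 = $27,500.7945

$27,500.79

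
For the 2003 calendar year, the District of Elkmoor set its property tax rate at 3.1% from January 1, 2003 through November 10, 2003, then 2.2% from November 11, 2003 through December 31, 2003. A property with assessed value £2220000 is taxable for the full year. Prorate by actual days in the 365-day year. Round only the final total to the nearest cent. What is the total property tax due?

£66028.27

January 1 – November 10, 2003: 314 days at 3.1% → £2220000 × 3.1% × 314/365 = £59204.0548
November 11 – December 31, 2003: 51 days at 2.2% → £2220000 × 2.2% × 51/365 = £6824.2192
Total = £66028.2740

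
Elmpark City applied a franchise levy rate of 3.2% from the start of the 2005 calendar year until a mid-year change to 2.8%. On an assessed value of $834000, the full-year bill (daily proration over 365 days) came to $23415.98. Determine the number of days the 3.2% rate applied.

7 days

Let d = days at the first rate; then 365 − d days at the second rate.
$834000 × [3.2%·d + 2.8%·(365−d)] / 365 = $23415.98
Solving gives d = 7, so the new rate took effect on 8 January 2005.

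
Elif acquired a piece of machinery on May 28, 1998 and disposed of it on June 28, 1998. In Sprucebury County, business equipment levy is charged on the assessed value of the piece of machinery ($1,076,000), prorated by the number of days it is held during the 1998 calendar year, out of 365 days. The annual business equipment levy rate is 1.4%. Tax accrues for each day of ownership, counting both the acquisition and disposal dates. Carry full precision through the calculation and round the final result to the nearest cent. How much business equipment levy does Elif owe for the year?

Days held (May 28 – June 28, 1998): 32 out of 365
Tax = $1,076,000 × 1.4% × 32/365 = $1,320.6795

$1,320.68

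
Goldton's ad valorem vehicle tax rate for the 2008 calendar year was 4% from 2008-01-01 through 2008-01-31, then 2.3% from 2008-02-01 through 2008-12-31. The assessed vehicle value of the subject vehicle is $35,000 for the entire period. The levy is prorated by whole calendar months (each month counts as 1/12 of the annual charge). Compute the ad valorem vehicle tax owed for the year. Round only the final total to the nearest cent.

2008-01-01 to 2008-01-31: 1 month at 4% → $35,000 × 4% × 1/12 = $116.6667
2008-02-01 to 2008-12-31: 11 months at 2.3% → $35,000 × 2.3% × 11/12 = $737.9167
Total = $854.5833

$854.58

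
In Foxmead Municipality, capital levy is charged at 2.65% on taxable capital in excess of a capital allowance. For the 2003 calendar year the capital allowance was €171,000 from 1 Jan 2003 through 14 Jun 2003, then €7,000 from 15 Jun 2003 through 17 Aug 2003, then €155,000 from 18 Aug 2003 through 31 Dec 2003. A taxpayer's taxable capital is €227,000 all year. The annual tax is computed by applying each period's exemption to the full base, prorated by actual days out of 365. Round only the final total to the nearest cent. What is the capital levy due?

1 Jan – 14 Jun 2003: 165 days, exemption €171,000 → (€227,000 − €171,000) × 2.65% × 165/365 = €670.8493
15 Jun – 17 Aug 2003: 64 days, exemption €7,000 → (€227,000 − €7,000) × 2.65% × 64/365 = €1,022.2466
18 Aug – 31 Dec 2003: 136 days, exemption €155,000 → (€227,000 − €155,000) × 2.65% × 136/365 = €710.9260
Total = €2,404.0219

€2,404.02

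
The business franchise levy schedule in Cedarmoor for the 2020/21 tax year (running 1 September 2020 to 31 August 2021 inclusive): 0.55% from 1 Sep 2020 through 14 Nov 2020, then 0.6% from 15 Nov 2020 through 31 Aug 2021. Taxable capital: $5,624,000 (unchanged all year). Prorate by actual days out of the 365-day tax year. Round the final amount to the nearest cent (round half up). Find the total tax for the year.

1 Sep – 14 Nov 2020: 75 days at 0.55% → $5,624,000 × 0.55% × 75/365 = $6,355.8904
15 Nov 2020 – 31 Aug 2021: 290 days at 0.6% → $5,624,000 × 0.6% × 290/365 = $26,810.3014
Total = $33,166.1918

$33,166.19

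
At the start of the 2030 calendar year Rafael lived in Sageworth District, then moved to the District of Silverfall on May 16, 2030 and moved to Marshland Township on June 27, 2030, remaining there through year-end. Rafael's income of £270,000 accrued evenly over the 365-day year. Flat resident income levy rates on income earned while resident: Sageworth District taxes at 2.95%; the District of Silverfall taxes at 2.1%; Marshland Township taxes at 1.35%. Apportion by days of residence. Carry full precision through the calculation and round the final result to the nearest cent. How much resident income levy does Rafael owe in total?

£5,475.82

Sageworth District, January 1 – May 15, 2030: 135 days → £270,000 × 2.95% × 135/365 = £2,945.9589
The District of Silverfall, May 16 – June 26, 2030: 42 days → £270,000 × 2.1% × 42/365 = £652.4384
Marshland Township, June 27 – December 31, 2030: 188 days → £270,000 × 1.35% × 188/365 = £1,877.4247
Total = £5,475.8219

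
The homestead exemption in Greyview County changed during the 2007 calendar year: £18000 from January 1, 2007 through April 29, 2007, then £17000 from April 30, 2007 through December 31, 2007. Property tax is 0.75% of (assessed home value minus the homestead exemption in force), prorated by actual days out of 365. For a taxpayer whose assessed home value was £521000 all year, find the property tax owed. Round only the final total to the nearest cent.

£3777.55

January 1 – April 29, 2007: 119 days, exemption £18000 → (£521000 − £18000) × 0.75% × 119/365 = £1229.9384
April 30 – December 31, 2007: 246 days, exemption £17000 → (£521000 − £17000) × 0.75% × 246/365 = £2547.6164
Total = £3777.5548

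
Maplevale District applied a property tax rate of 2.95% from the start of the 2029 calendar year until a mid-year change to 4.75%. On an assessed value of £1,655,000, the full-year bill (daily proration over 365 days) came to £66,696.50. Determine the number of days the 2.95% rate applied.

Let d = days at the first rate; then 365 − d days at the second rate.
£1,655,000 × [2.95%·d + 4.75%·(365−d)] / 365 = £66,696.50
Solving gives d = 146, so the new rate took effect on 27 May 2029.

146 days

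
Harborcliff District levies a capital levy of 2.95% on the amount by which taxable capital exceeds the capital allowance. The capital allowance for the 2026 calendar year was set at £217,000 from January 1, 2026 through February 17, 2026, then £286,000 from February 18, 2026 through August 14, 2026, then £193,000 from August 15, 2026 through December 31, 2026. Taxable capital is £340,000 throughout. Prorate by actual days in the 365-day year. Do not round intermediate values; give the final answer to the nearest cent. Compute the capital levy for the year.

January 1 – February 17, 2026: 48 days, exemption £217,000 → (£340,000 − £217,000) × 2.95% × 48/365 = £477.1726
February 18 – August 14, 2026: 178 days, exemption £286,000 → (£340,000 − £286,000) × 2.95% × 178/365 = £776.8603
August 15 – December 31, 2026: 139 days, exemption £193,000 → (£340,000 − £193,000) × 2.95% × 139/365 = £1,651.4342
Total = £2,905.4671

£2,905.47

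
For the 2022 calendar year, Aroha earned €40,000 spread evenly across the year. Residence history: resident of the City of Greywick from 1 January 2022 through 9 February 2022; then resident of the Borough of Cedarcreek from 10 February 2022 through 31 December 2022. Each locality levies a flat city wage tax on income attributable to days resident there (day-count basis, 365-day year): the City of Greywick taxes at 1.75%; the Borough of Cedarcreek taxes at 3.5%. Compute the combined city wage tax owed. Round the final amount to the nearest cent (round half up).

The City of Greywick, 1 January – 9 February 2022: 40 days → €40,000 × 1.75% × 40/365 = €76.7123
The Borough of Cedarcreek, 10 February – 31 December 2022: 325 days → €40,000 × 3.5% × 325/365 = €1,246.5753
Total = €1,323.2877

€1,323.29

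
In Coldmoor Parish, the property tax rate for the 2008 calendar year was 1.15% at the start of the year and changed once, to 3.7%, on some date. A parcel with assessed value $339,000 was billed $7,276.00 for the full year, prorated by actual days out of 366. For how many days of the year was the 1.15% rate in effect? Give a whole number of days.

223 days

Let d = days at the first rate; then 366 − d days at the second rate.
$339,000 × [1.15%·d + 3.7%·(366−d)] / 366 = $7,276.00
Solving gives d = 223, so the new rate took effect on 11 Aug 2008.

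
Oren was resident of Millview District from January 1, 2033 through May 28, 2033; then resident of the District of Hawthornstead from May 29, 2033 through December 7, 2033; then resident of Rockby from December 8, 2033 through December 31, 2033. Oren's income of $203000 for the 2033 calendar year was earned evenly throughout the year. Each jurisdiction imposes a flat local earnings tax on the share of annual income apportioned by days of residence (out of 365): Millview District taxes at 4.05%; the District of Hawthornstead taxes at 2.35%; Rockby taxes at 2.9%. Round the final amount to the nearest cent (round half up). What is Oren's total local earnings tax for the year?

$6243.22

Millview District, January 1 – May 28, 2033: 148 days → $203000 × 4.05% × 148/365 = $3333.6493
The District of Hawthornstead, May 29 – December 7, 2033: 193 days → $203000 × 2.35% × 193/365 = $2522.4836
Rockby, December 8 – December 31, 2033: 24 days → $203000 × 2.9% × 24/365 = $387.0904
Total = $6243.2233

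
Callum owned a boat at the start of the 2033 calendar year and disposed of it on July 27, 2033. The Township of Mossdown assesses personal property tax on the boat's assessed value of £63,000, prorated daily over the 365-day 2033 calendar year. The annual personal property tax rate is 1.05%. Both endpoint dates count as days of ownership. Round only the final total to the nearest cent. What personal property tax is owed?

Days held (January 1 – July 27, 2033): 208 out of 365
Tax = £63,000 × 1.05% × 208/365 = £376.9644

£376.96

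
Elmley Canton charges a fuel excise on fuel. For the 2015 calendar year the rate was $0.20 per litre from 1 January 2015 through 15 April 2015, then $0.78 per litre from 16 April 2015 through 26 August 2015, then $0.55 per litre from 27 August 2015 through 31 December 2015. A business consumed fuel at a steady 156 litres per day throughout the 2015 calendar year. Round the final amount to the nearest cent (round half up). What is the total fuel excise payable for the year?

1 January – 15 April 2015: 105 days × 156 litres/day = 16,380 litres at $0.20/litre → $3,276.00
16 April – 26 August 2015: 133 days × 156 litres/day = 20,748 litres at $0.78/litre → $16,183.44
27 August – 31 December 2015: 127 days × 156 litres/day = 19,812 litres at $0.55/litre → $10,896.60

$30,356.04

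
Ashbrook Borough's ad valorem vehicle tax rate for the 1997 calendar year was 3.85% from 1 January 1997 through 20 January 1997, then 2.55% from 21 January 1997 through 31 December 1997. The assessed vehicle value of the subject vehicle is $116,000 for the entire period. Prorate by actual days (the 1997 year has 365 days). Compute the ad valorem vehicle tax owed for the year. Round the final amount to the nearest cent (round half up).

1 January – 20 January 1997: 20 days at 3.85% → $116,000 × 3.85% × 20/365 = $244.7123
21 January – 31 December 1997: 345 days at 2.55% → $116,000 × 2.55% × 345/365 = $2,795.9178
Total = $3,040.6301

$3,040.63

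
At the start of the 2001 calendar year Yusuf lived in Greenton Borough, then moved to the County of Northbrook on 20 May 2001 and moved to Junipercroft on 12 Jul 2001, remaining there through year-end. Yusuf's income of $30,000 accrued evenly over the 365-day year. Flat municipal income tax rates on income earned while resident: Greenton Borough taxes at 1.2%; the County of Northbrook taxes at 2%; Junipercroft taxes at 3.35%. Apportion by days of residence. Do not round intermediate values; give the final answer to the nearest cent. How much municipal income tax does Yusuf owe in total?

$700.56

Greenton Borough, 1 Jan – 19 May 2001: 139 days → $30,000 × 1.2% × 139/365 = $137.0959
The County of Northbrook, 20 May – 11 Jul 2001: 53 days → $30,000 × 2% × 53/365 = $87.1233
Junipercroft, 12 Jul – 31 Dec 2001: 173 days → $30,000 × 3.35% × 173/365 = $476.3425
Total = $700.5616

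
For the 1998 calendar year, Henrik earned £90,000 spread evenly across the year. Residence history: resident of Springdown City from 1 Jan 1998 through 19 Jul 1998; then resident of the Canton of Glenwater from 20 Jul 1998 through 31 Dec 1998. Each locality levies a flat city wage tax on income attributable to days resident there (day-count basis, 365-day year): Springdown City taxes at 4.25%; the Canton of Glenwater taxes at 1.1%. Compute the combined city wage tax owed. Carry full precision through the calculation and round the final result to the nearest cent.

£2,543.42

Springdown City, 1 Jan – 19 Jul 1998: 200 days → £90,000 × 4.25% × 200/365 = £2,095.8904
The Canton of Glenwater, 20 Jul – 31 Dec 1998: 165 days → £90,000 × 1.1% × 165/365 = £447.5342
Total = £2,543.4247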